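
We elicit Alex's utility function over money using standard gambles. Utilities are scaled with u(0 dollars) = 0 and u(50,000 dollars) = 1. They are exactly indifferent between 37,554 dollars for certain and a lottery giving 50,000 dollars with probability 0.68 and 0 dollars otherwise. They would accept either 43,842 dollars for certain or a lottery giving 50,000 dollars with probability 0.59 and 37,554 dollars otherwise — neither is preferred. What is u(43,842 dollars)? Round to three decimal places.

0.869

The first gamble pins u(37,554 dollars): it must equal 0.68·1 + 0.32·0 = 0.68.
Then u(43,842 dollars) = 0.59·u(50,000 dollars) + 0.41·u(37,554 dollars) = 0.59·1.00 + 0.41·0.68 = 0.8688.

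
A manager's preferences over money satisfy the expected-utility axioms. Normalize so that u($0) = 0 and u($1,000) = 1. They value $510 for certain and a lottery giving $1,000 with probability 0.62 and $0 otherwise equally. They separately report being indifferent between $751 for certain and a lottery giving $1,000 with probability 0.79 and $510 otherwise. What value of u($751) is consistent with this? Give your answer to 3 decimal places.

0.920

First, u($510) = 0.62·u($1,000) + 0.38·u($0) = 0.62.
The second indifference gives u($751) = 0.79·u($1,000) + 0.21·u($510) = 0.79·1.00 + 0.21·0.62 = 0.9202.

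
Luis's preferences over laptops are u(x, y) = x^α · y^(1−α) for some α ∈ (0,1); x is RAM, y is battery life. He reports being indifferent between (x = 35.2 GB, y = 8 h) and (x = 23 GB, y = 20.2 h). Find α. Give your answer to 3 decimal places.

α ≈ 0.685

Set the two utilities equal: 35.2^α·8^(1−α) = 23^α·20.2^(1−α).
Rearrange to (35.2/23)^α = (20.2/8)^(1−α) and take logs: α·0.425552 = (1−α)·0.926241.
Thus α·(1.351793) = 0.926241, so α = 0.926241/1.351793 ≈ 0.685.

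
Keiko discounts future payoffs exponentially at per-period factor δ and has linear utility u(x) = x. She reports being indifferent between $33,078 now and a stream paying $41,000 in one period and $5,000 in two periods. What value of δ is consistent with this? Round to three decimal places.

δ ≈ 0.740

Equating present values: 33078 = 41000δ + 5000δ².
That is, 5000δ² + 41000δ − 33078 = 0, a quadratic in δ.
δ = (−41000 + √(41000² + 4·5000·33078)) / (2·5000) = (−41000 + √2342560000.00) / 10000 ≈ 0.740.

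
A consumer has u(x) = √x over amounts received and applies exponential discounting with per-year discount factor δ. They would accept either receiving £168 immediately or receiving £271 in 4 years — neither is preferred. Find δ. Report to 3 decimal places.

Equating discounted utilities: u(168) = δ^4·u(271) ⇒ δ^4 = u(168)/u(271).
With u(x) = √x: δ^4 = √168/√271 = √(168/271) = 0.78735.
So δ = 0.78735^(1/4) ≈ 0.942.

δ ≈ 0.942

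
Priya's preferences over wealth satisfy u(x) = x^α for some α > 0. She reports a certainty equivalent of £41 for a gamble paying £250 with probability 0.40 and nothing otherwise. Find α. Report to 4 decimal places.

α ≈ 0.5068

The lottery's expected utility is 0.40·u(250) + 0.60·u(0) = 0.40·250^α (since u(0) = 0 for α > 0).
Equating: 41^α = 0.40·250^α, i.e. 0.1640^α = 0.40.
α = ln(0.40) / ln(41/250) = -0.9162907/-1.8078889 ≈ 0.5068.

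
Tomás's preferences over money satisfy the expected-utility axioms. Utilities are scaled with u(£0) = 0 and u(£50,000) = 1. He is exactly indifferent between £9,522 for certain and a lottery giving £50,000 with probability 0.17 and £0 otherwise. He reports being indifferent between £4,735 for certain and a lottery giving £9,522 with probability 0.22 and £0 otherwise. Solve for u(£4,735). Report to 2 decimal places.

0.04

First, u(£9,522) = 0.17·u(£50,000) + 0.83·u(£0) = 0.17.
Then u(£4,735) = 0.22·u(£9,522) + 0.78·u(£0) = 0.22·0.17 + 0.78·0.00 = 0.0374.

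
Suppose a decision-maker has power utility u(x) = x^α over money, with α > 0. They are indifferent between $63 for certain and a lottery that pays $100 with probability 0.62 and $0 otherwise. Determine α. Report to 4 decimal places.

Since u(0) = 0, the lottery's EU is 0.62·100^α.
Equating: 63^α = 0.62·100^α, i.e. 0.6300^α = 0.62.
Taking logs: α·ln(63/100) = ln(0.62), so α = -0.4780358 / -0.4620355 ≈ 1.0346.

α ≈ 1.0346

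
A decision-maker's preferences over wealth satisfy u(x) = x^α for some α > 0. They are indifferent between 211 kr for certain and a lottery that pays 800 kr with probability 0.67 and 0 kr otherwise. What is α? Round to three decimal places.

The lottery's expected utility is 0.67·u(800) + 0.33·u(0) = 0.67·800^α (since u(0) = 0 for α > 0).
Indifference: 211^α = 0.67·800^α, so (211/800)^α = 0.67.
α = ln(0.67) / ln(211/800) = -0.400478/-1.332754 ≈ 0.300.

α ≈ 0.300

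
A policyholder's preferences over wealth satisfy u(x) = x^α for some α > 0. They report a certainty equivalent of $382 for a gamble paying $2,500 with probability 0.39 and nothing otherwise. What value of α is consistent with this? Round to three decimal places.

α ≈ 0.501

The lottery's expected utility is 0.39·u(2500) + 0.61·u(0) = 0.39·2500^α (since u(0) = 0 for α > 0).
Equating: 382^α = 0.39·2500^α, i.e. 0.1528^α = 0.39.
Taking logs: α·ln(382/2500) = ln(0.39), so α = -0.941609 / -1.878625 ≈ 0.501.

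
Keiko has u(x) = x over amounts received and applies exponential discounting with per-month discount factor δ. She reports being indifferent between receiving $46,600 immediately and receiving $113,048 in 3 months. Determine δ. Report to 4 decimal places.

δ ≈ 0.7442

The payoff in 3 months is discounted by δ^3, so u(46600) = δ^3·u(113048) and δ^3 = u(46600)/u(113048).
With u(x) = x: δ^3 = 46600/113048 = 0.41221.
Taking the cube root: δ = 0.41221^(1/3) ≈ 0.7442.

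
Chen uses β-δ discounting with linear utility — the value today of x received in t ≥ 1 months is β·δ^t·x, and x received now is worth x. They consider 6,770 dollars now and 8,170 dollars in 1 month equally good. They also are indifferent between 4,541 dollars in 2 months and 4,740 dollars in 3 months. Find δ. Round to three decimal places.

δ ≈ 0.958

Both payoffs in the second observation are in the future, so β drops out: δ^2·4541 = δ^3·4740 ⇒ δ = 4541/4740 = 0.95802.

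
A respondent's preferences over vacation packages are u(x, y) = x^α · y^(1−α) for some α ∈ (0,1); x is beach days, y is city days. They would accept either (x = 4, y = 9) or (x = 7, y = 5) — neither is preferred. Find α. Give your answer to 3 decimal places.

The Cobb–Douglas utilities coincide, so 4^α·9^(1−α) = 7^α·5^(1−α).
Taking logs: α·ln 4 + (1−α)·ln 9 = α·ln 7 + (1−α)·ln 5, i.e. α·-0.559616 = (1−α)·-0.587787.
So α/(1−α) = (-0.587787)/(-0.559616) = 1.050340, and α = 1.050340/2.050340 ≈ 0.512.

α ≈ 0.512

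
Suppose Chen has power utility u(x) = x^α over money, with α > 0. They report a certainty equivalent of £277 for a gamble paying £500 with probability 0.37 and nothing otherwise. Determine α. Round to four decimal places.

Since u(0) = 0, the lottery's EU is 0.37·500^α.
Equating: 277^α = 0.37·500^α, i.e. 0.5540^α = 0.37.
Take logs: α = ln 0.37 / ln(277/500) ≈ 1.683488.

α ≈ 1.6835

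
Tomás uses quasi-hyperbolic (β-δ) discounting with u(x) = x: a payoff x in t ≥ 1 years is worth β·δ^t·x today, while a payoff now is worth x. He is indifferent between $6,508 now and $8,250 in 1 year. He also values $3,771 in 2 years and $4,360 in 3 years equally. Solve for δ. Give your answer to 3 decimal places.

The second indifference involves only future payoffs, so β cancels: β·δ^2·3771 = β·δ^3·4360, giving δ = 3771/4360 = 0.86491.

δ ≈ 0.865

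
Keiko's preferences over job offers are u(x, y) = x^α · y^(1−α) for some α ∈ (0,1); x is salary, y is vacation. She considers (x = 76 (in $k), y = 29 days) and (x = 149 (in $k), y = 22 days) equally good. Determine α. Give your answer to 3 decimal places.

α ≈ 0.291

Indifference: 76^α · 29^(1−α) = 149^α · 22^(1−α).
Rearrange to (76/149)^α = (22/29)^(1−α) and take logs: α·-0.673213 = (1−α)·-0.276253.
Thus α·(-0.949466) = -0.276253, so α = -0.276253/-0.949466 ≈ 0.291.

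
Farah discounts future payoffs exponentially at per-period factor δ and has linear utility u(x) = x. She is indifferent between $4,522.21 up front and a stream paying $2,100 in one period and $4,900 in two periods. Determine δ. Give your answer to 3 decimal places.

Present value of the stream is 2100·δ + 4900·δ². Indifference gives 2100δ + 4900δ² = 4522.21.
That is, 4900δ² + 2100δ − 4522.21 = 0, a quadratic in δ.
δ = (−2100 + √(2100² + 4·4900·4522.21)) / (2·4900) = (−2100 + √93045316.00) / 9800 ≈ 0.770.

δ ≈ 0.770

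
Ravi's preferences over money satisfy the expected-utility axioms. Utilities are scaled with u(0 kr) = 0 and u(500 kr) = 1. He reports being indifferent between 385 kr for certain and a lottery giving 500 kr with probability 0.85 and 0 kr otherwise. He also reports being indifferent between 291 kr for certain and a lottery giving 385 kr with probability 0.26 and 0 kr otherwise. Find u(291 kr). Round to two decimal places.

0.22

The first gamble pins u(385 kr): it must equal 0.85·1 + 0.15·0 = 0.85.
Then u(291 kr) = 0.26·u(385 kr) + 0.74·u(0 kr) = 0.26·0.85 + 0.74·0.00 = 0.2210.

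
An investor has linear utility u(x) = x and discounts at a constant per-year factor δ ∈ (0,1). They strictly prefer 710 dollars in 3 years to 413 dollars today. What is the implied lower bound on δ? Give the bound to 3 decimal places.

δ > 0.835

The preference means 413 < δ^3·710.
Hence δ^3 > 413/710 = 0.58169, and x ↦ x^(1/3) is increasing on (0,∞).
δ > 0.58169^(1/3) = 0.835.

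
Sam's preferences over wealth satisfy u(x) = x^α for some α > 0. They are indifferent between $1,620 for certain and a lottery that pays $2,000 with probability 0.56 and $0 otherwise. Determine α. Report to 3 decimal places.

Since u(0) = 0, the lottery's EU is 0.56·2000^α.
Setting u(1620) equal to that: 1620^α = 0.56·2000^α ⇒ (1620/2000)^α = 0.56.
Take logs: α = ln 0.56 / ln(1620/2000) ≈ 2.75159.

α ≈ 2.752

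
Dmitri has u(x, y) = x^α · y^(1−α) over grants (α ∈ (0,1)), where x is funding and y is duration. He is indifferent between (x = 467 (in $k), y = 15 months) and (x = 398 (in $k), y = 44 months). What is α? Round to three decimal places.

Set the two utilities equal: 467^α·15^(1−α) = 398^α·44^(1−α).
(467/398)^α = (44/15)^(1−α); take logs: α·ln(467/398) = (1−α)·ln(44/15), i.e. α·0.159877 = (1−α)·1.076139.
Thus α·(1.236016) = 1.076139, so α = 1.076139/1.236016 ≈ 0.871.

α ≈ 0.871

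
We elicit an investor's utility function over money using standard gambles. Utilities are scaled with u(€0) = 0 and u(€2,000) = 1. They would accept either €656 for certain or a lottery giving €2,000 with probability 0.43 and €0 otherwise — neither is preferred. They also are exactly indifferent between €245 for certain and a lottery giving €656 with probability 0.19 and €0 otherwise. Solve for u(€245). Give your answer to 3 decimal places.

From the first indifference, u(€656) = 0.43·u(€2,000) + 0.57·u(€0) = 0.43·1 + 0.57·0 = 0.43.
Then u(€245) = 0.19·u(€656) + 0.81·u(€0) = 0.19·0.43 + 0.81·0.00 = 0.0817.

0.082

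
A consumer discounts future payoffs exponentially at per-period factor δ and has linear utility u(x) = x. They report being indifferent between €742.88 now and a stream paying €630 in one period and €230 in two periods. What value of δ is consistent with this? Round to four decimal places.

δ ≈ 0.8900

Present value of the stream is 630·δ + 230·δ². Indifference gives 630δ + 230δ² = 742.88.
That is, 230δ² + 630δ − 742.88 = 0, a quadratic in δ.
δ = (−630 + √(630² + 4·230·742.88)) / (2·230) = (−630 + √1080349.60) / 460 ≈ 0.8900.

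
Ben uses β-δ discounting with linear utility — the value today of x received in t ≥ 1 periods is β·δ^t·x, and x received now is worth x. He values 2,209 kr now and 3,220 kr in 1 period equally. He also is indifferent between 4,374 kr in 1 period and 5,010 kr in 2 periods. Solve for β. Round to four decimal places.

β ≈ 0.7858

The second indifference involves only future payoffs, so β cancels: β·δ^1·4374 = β·δ^2·5010, giving δ = 4374/5010 = 0.87305.
Now use the now-vs-future pair: 2209 = β·δ·3220 gives β = 2209/(0.87305·3220) ≈ 0.7858.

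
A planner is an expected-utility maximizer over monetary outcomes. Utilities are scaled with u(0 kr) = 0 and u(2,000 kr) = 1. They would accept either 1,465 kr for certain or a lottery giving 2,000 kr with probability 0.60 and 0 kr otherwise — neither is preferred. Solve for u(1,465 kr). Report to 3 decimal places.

The indifference gives u(1,465 kr) = 0.60·u(2,000 kr) + 0.40·u(0 kr) = 0.60·1 + 0.40·0 = 0.60.

0.600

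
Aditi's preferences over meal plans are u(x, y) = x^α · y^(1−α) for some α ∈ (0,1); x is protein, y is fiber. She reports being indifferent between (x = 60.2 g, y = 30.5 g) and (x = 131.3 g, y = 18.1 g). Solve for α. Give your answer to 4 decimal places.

α ≈ 0.4009

The Cobb–Douglas utilities coincide, so 60.2^α·30.5^(1−α) = 131.3^α·18.1^(1−α).
(60.2/131.3)^α = (18.1/30.5)^(1−α); take logs: α·ln(60.2/131.3) = (1−α)·ln(18.1/30.5), i.e. α·-0.7798124 = (1−α)·-0.5218147.
With A = -0.7798124 and B = -0.5218147: α·A = (1−α)·B, so α = B/(A+B) = -0.5218147/-1.3016271 ≈ 0.4009.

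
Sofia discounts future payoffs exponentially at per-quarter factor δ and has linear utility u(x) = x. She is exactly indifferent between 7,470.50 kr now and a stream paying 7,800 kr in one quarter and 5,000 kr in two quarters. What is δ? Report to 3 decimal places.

δ ≈ 0.670

The stream is worth 7800δ + 5000δ² today, so 7800δ + 5000δ² = 7470.50.
That is, 5000δ² + 7800δ − 7470.50 = 0, a quadratic in δ.
δ = (−7800 + √(7800² + 4·5000·7470.50)) / (2·5000) = (−7800 + √210250000.00) / 10000 ≈ 0.670.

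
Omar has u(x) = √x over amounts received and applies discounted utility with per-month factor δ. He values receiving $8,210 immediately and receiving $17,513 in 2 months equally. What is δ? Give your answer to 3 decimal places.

The payoff in 2 months is discounted by δ^2, so u(8210) = δ^2·u(17513) and δ^2 = u(8210)/u(17513).
With u(x) = √x: δ^2 = √8210/√17513 = √(8210/17513) = 0.68469.
Hence δ = (0.68469)^(1/2) = 0.82746.

δ ≈ 0.827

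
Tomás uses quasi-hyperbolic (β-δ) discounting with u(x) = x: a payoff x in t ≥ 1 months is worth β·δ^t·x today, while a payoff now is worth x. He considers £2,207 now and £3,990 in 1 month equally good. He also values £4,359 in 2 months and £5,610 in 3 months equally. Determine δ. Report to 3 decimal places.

Both payoffs in the second observation are in the future, so β drops out: δ^2·4359 = δ^3·5610 ⇒ δ = 4359/5610 = 0.77701.

δ ≈ 0.777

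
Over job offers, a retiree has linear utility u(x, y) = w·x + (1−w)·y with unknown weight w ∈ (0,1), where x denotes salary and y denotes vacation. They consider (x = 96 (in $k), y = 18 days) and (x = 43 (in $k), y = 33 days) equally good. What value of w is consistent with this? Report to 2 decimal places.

Equating utilities: w·96 + (1−w)·18 = w·43 + (1−w)·33.
w·(96−43) = (1−w)·(33−18), i.e. w·53 = (1−w)·15.
So w/(1−w) = 15/53 = 0.2830, giving w = 15/(53+15) = 0.22.

w = 0.22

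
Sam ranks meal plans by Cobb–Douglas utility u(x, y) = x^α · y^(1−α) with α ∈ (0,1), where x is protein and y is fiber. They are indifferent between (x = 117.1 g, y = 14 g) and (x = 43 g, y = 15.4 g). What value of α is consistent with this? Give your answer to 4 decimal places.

α ≈ 0.0869

Indifference: 117.1^α · 14^(1−α) = 43^α · 15.4^(1−α).
Rearrange to (117.1/43)^α = (15.4/14)^(1−α) and take logs: α·1.0018282 = (1−α)·0.0953102.
So α/(1−α) = (0.0953102)/(1.0018282) = 0.0951363, and α = 0.0951363/1.0951363 ≈ 0.0869.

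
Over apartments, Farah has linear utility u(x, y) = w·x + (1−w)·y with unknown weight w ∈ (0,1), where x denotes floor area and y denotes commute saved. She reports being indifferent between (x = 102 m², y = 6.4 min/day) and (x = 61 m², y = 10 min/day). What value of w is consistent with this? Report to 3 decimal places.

Equating utilities: w·102 + (1−w)·6.4 = w·61 + (1−w)·10.
w·(102−61) = (1−w)·(10−6.4), i.e. w·41 = (1−w)·3.6.
The marginal rate of substitution is 3.6/41, so w = 3.6/(41+3.6) = 0.081.

w = 0.081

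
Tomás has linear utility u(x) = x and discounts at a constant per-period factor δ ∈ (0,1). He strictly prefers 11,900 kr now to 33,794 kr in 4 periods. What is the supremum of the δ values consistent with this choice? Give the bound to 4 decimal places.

Under u(x) = x this choice says 11900 > δ^4·33794.
So δ^4 < 11900/33794 = 0.35213; taking the 4th root of both positive sides preserves the inequality.
δ < (11900/33794)^(1/4) ≈ 0.7703.

δ < 0.7703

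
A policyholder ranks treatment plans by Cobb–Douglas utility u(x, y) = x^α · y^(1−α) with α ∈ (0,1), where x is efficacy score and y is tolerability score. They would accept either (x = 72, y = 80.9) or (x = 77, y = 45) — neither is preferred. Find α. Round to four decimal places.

Set the two utilities equal: 72^α·80.9^(1−α) = 77^α·45^(1−α).
(72/77)^α = (45/80.9)^(1−α); take logs: α·ln(72/77) = (1−α)·ln(45/80.9), i.e. α·-0.0671393 = (1−α)·-0.5865513.
So α/(1−α) = (-0.5865513)/(-0.0671393) = 8.7363333, and α = 8.7363333/9.7363333 ≈ 0.8973.

α ≈ 0.8973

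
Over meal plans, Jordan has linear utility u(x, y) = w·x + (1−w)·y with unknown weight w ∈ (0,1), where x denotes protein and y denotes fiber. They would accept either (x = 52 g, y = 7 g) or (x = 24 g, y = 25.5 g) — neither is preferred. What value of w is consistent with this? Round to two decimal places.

w = 0.40

Indifference: w·52 + (1−w)·7 = w·24 + (1−w)·25.5.
Rearranging, 28·w − 18.5·(1−w) = 0.
Hence w = 18.5/(28+18.5) = 18.5/46.5 = 0.40.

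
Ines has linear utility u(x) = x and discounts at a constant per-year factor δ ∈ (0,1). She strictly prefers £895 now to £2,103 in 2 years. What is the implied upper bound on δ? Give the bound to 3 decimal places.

The preference means 895 > δ^2·2103.
Hence δ^2 < 895/2103 = 0.42558, and x ↦ x^(1/2) is increasing on (0,∞).
δ < 0.42558^(1/2) = 0.652.

δ < 0.652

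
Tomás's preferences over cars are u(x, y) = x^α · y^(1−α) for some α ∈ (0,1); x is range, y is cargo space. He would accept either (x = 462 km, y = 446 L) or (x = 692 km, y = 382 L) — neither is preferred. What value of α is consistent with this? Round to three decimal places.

Set the two utilities equal: 462^α·446^(1−α) = 692^α·382^(1−α).
Rearrange to (462/692)^α = (382/446)^(1−α) and take logs: α·-0.404021 = (1−α)·-0.154898.
With A = -0.404021 and B = -0.154898: α·A = (1−α)·B, so α = B/(A+B) = -0.154898/-0.558919 ≈ 0.277.

α ≈ 0.277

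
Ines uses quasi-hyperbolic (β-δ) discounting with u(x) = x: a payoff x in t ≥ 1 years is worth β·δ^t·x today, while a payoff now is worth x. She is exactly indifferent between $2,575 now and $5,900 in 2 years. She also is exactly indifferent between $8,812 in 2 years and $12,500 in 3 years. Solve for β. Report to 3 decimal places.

Both payoffs in the second observation are in the future, so β drops out: δ^2·8812 = δ^3·12500 ⇒ δ = 8812/12500 = 0.70496.
Now use the now-vs-future pair: 2575 = β·δ^2·5900 gives β = 2575/(0.49697·5900) ≈ 0.878.

β ≈ 0.878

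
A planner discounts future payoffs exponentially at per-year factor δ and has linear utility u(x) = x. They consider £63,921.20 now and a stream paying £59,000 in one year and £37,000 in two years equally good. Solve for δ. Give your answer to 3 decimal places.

δ ≈ 0.740

Equating present values: 63921.20 = 59000δ + 37000δ².
That is, 37000δ² + 59000δ − 63921.20 = 0, a quadratic in δ.
By the quadratic formula (taking the positive root), δ = (−59000 + √12941337600.00) / 74000 ≈ 0.740.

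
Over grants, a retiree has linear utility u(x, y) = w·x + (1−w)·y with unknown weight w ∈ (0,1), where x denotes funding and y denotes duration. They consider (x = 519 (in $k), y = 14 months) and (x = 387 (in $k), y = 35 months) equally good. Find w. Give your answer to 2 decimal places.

w = 0.14

u(519,14) = u(387,35) means w·519 + (1−w)·14 = w·387 + (1−w)·35.
Collecting terms: w·132 = (1−w)·21.
Hence w = 21/(132+21) = 21/153 = 0.14.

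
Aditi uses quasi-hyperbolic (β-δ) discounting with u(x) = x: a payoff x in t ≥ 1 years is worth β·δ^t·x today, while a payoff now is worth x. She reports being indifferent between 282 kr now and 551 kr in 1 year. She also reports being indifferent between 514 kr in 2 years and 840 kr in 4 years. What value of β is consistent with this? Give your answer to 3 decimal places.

From the later pair, β·δ^2·514 = β·δ^4·840; dividing through, δ^2 = 514/840 = 0.61190, so δ = 0.78224.
Substituting δ into 282 = β·δ·551: β = 282/(431.016) ≈ 0.654.

β ≈ 0.654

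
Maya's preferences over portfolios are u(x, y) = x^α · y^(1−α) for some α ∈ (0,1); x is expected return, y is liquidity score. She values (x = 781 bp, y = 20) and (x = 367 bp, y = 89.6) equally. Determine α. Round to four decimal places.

Indifference: 781^α · 20^(1−α) = 367^α · 89.6^(1−α).
Taking logs: α·ln 781 + (1−α)·ln 20 = α·ln 367 + (1−α)·ln 89.6, i.e. α·0.7552133 = (1−α)·1.4996230.
With A = 0.7552133 and B = 1.4996230: α·A = (1−α)·B, so α = B/(A+B) = 1.4996230/2.2548363 ≈ 0.6651.

α ≈ 0.6651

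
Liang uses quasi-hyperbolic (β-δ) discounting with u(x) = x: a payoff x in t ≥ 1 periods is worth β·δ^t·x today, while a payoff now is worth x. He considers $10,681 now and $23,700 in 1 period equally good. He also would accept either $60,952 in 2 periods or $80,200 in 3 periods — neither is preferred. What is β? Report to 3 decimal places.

β ≈ 0.593

From the later pair, β·δ^2·60952 = β·δ^3·80200; dividing through, δ = 60952/80200 = 0.76000.
Now use the now-vs-future pair: 10681 = β·δ·23700 gives β = 10681/(0.76000·23700) ≈ 0.593.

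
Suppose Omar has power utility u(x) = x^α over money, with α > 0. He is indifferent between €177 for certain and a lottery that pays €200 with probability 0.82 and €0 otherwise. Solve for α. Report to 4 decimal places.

The lottery's expected utility is 0.82·u(200) + 0.18·u(0) = 0.82·200^α (since u(0) = 0 for α > 0).
Equating: 177^α = 0.82·200^α, i.e. 0.8850^α = 0.82.
α = ln(0.82) / ln(177/200) = -0.1984509/-0.1221676 ≈ 1.6244.

α ≈ 1.6244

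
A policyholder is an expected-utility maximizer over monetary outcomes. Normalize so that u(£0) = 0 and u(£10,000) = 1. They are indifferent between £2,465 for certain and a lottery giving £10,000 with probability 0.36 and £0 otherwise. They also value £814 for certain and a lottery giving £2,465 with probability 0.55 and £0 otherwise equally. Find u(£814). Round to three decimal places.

0.198

First, u(£2,465) = 0.36·u(£10,000) + 0.64·u(£0) = 0.36.
Then u(£814) = 0.55·u(£2,465) + 0.45·u(£0) = 0.55·0.36 + 0.45·0.00 = 0.1980.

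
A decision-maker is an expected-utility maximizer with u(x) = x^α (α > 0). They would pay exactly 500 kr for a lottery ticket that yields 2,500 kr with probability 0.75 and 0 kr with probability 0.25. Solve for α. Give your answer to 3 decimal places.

The lottery's expected utility is 0.75·u(2500) + 0.25·u(0) = 0.75·2500^α (since u(0) = 0 for α > 0).
Indifference: 500^α = 0.75·2500^α, so (500/2500)^α = 0.75.
Taking logs: α·ln(500/2500) = ln(0.75), so α = -0.287682 / -1.609438 ≈ 0.179.

α ≈ 0.179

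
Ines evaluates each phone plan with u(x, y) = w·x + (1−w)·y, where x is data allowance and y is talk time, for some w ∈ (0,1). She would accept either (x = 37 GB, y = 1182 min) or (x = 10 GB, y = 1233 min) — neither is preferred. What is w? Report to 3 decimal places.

w = 0.654

Equating utilities: w·37 + (1−w)·1182 = w·10 + (1−w)·1233.
Collecting terms: w·27 = (1−w)·51.
The marginal rate of substitution is 51/27, so w = 51/(27+51) = 0.654.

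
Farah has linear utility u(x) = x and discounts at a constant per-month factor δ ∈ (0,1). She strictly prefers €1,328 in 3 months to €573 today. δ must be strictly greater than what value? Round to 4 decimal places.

δ > 0.7556

Comparing present values: 573 < δ^3·1328.
So δ^3 > 573/1328 = 0.43148; taking the cube root of both positive sides preserves the inequality.
δ > (573/1328)^(1/3) ≈ 0.7556.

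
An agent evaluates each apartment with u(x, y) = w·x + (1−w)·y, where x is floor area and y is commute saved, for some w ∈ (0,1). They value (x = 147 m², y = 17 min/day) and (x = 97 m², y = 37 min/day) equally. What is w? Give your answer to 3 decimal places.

Equating utilities: w·147 + (1−w)·17 = w·97 + (1−w)·37.
w·(147−97) = (1−w)·(37−17), i.e. w·50 = (1−w)·20.
The marginal rate of substitution is 20/50, so w = 20/(50+20) = 0.286.

w = 0.286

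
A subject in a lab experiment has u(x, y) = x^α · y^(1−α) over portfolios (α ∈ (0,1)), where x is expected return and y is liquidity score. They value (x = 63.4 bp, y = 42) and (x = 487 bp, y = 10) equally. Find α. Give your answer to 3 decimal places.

Indifference: 63.4^α · 42^(1−α) = 487^α · 10^(1−α).
Taking logs: α·ln 63.4 + (1−α)·ln 42 = α·ln 487 + (1−α)·ln 10, i.e. α·-2.038800 = (1−α)·-1.435085.
Thus α·(-3.473885) = -1.435085, so α = -1.435085/-3.473885 ≈ 0.413.

α ≈ 0.413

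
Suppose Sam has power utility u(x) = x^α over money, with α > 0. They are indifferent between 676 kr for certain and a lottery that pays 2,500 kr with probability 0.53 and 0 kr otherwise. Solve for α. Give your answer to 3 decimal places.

α ≈ 0.485

EU(lottery) = 0.53·2500^α + 0.47·0 = 0.53·2500^α.
Setting u(676) equal to that: 676^α = 0.53·2500^α ⇒ (676/2500)^α = 0.53.
Taking logs: α·ln(676/2500) = ln(0.53), so α = -0.634878 / -1.307853 ≈ 0.485.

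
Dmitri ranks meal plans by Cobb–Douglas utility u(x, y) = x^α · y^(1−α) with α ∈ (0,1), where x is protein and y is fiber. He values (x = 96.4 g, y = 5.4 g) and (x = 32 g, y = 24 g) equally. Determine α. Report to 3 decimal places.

α ≈ 0.575

The Cobb–Douglas utilities coincide, so 96.4^α·5.4^(1−α) = 32^α·24^(1−α).
Rearrange to (96.4/32)^α = (24/5.4)^(1−α) and take logs: α·1.102770 = (1−α)·1.491655.
So α/(1−α) = (1.491655)/(1.102770) = 1.352644, and α = 1.352644/2.352644 ≈ 0.575.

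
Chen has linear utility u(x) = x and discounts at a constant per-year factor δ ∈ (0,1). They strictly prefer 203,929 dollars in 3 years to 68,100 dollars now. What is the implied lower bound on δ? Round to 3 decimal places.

δ > 0.694

Under u(x) = x this choice says 68100 < δ^3·203929.
Hence δ^3 > 68100/203929 = 0.33394, and x ↦ x^(1/3) is increasing on (0,∞).
δ > (68100/203929)^(1/3) ≈ 0.694.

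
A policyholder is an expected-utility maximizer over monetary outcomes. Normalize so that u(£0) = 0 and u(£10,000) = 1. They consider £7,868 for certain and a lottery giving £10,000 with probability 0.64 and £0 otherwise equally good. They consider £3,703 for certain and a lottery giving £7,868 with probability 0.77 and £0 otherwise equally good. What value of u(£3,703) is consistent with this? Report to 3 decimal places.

0.493

The first gamble pins u(£7,868): it must equal 0.64·1 + 0.36·0 = 0.64.
Then u(£3,703) = 0.77·u(£7,868) + 0.23·u(£0) = 0.77·0.64 + 0.23·0.00 = 0.4928.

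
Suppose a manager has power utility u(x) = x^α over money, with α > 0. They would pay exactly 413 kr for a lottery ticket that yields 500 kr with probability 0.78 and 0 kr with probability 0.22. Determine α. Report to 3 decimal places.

α ≈ 1.300

Since u(0) = 0, the lottery's EU is 0.78·500^α.
Setting u(413) equal to that: 413^α = 0.78·500^α ⇒ (413/500)^α = 0.78.
Take logs: α = ln 0.78 / ln(413/500) ≈ 1.29975.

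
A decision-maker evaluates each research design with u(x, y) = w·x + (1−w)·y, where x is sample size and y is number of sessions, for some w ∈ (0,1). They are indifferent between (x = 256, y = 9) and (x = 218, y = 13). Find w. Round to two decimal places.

w = 0.10

u(256,9) = u(218,13) means w·256 + (1−w)·9 = w·218 + (1−w)·13.
Collecting terms: w·38 = (1−w)·4.
So w/(1−w) = 4/38 = 0.1053, giving w = 4/(38+4) = 0.10.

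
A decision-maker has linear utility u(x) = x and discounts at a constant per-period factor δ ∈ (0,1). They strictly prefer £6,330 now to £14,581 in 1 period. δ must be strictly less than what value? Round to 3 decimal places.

δ < 0.434

The preference means 6330 > δ·14581.
Dividing through by 14581 gives δ < 0.43413.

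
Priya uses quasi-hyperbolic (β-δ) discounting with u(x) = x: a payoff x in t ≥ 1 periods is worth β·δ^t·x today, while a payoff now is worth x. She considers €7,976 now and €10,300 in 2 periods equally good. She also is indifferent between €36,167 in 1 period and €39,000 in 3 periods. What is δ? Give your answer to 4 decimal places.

δ ≈ 0.9630

Both payoffs in the second observation are in the future, so β drops out: δ^1·36167 = δ^3·39000 ⇒ δ^2 = 36167/39000 = 0.92736, so δ = 0.96299.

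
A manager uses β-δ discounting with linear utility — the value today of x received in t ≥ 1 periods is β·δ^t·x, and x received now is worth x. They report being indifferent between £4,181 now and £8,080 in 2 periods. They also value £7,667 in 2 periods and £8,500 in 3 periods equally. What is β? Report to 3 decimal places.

Both payoffs in the second observation are in the future, so β drops out: δ^2·7667 = δ^3·8500 ⇒ δ = 7667/8500 = 0.90200.
Now use the now-vs-future pair: 4181 = β·δ^2·8080 gives β = 4181/(0.81360·8080) ≈ 0.636.

β ≈ 0.636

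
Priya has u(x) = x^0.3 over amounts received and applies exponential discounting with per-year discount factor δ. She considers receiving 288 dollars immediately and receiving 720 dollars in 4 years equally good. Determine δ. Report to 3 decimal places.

Equating discounted utilities: u(288) = δ^4·u(720) ⇒ δ^4 = u(288)/u(720).
With u(x) = x^0.3: δ^4 = 288^0.3/720^0.3 = (288/720)^0.3 = 0.75966.
Taking the 4th root: δ = 0.75966^(1/4) ≈ 0.934.

δ ≈ 0.934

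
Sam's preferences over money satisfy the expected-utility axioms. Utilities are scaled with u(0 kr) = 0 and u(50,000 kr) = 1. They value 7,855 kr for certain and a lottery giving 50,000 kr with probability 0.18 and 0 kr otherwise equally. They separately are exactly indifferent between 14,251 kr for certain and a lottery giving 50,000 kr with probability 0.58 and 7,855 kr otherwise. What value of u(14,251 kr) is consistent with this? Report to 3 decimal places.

0.656

First, u(7,855 kr) = 0.18·u(50,000 kr) + 0.82·u(0 kr) = 0.18.
Then u(14,251 kr) = 0.58·u(50,000 kr) + 0.42·u(7,855 kr) = 0.58·1.00 + 0.42·0.18 = 0.6556.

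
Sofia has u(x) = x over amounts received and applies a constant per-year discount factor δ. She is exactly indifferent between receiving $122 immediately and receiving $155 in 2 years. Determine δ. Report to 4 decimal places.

δ ≈ 0.8872

The payoff in 2 years is discounted by δ^2, so u(122) = δ^2·u(155) and δ^2 = u(122)/u(155).
With u(x) = x: δ^2 = 122/155 = 0.78710.
So δ = 0.78710^(1/2) ≈ 0.8872.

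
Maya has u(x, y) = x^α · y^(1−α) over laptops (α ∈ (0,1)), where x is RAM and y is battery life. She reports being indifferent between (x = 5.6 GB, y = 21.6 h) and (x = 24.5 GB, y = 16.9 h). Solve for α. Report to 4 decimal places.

α ≈ 0.1426

The Cobb–Douglas utilities coincide, so 5.6^α·21.6^(1−α) = 24.5^α·16.9^(1−α).
(5.6/24.5)^α = (16.9/21.6)^(1−α); take logs: α·ln(5.6/24.5) = (1−α)·ln(16.9/21.6), i.e. α·-1.4759065 = (1−α)·-0.2453797.
So α/(1−α) = (-0.2453797)/(-1.4759065) = 0.1662569, and α = 0.1662569/1.1662569 ≈ 0.1426.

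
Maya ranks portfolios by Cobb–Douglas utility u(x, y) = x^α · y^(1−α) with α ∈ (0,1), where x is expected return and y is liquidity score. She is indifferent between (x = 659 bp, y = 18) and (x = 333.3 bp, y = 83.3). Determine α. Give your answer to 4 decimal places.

α ≈ 0.6921

Indifference: 659^α · 18^(1−α) = 333.3^α · 83.3^(1−α).
Taking logs: α·ln 659 + (1−α)·ln 18 = α·ln 333.3 + (1−α)·ln 83.3, i.e. α·0.6816805 = (1−α)·1.5320768.
Thus α·(2.2137573) = 1.5320768, so α = 1.5320768/2.2137573 ≈ 0.6921.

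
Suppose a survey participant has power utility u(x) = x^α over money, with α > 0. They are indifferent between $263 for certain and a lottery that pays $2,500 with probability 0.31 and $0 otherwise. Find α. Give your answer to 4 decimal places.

α ≈ 0.5201

The lottery's expected utility is 0.31·u(2500) + 0.69·u(0) = 0.31·2500^α (since u(0) = 0 for α > 0).
Indifference: 263^α = 0.31·2500^α, so (263/2500)^α = 0.31.
Taking logs: α·ln(263/2500) = ln(0.31), so α = -1.1711830 / -2.2518920 ≈ 0.5201.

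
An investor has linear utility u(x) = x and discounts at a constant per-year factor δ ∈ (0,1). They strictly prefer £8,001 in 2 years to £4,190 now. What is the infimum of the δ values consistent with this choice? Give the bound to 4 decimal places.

Under u(x) = x this choice says 4190 < δ^2·8001.
Hence δ^2 > 4190/8001 = 0.52368, and x ↦ x^(1/2) is increasing on (0,∞).
δ > (4190/8001)^(1/2) ≈ 0.7237.

δ > 0.7237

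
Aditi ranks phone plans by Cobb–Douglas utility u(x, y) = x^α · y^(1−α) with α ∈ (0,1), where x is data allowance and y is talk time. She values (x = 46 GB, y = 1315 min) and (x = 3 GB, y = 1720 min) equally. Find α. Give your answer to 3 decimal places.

α ≈ 0.090

Indifference: 46^α · 1315^(1−α) = 3^α · 1720^(1−α).
(46/3)^α = (1720/1315)^(1−α); take logs: α·ln(46/3) = (1−α)·ln(1720/1315), i.e. α·2.730029 = (1−α)·0.268488.
With A = 2.730029 and B = 0.268488: α·A = (1−α)·B, so α = B/(A+B) = 0.268488/2.998517 ≈ 0.090.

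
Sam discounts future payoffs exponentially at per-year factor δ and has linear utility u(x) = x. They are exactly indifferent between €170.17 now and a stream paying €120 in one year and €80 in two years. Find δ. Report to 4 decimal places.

Equating present values: 170.17 = 120δ + 80δ².
That is, 80δ² + 120δ − 170.17 = 0, a quadratic in δ.
By the quadratic formula (taking the positive root), δ = (−120 + √68854.40) / 160 ≈ 0.8900.

δ ≈ 0.8900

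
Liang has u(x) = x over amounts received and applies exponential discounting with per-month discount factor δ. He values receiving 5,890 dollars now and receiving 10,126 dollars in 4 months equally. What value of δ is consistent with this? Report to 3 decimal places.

The payoff in 4 months is discounted by δ^4, so u(5890) = δ^4·u(10126) and δ^4 = u(5890)/u(10126).
With u(x) = x: δ^4 = 5890/10126 = 0.58167.
Taking the 4th root: δ = 0.58167^(1/4) ≈ 0.873.

δ ≈ 0.873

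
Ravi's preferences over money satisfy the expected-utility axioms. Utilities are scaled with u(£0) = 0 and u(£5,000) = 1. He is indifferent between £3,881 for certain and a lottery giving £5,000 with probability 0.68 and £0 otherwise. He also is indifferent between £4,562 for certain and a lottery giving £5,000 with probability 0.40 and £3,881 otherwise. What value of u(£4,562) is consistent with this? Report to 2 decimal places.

From the first indifference, u(£3,881) = 0.68·u(£5,000) + 0.32·u(£0) = 0.68·1 + 0.32·0 = 0.68.
The second indifference gives u(£4,562) = 0.40·u(£5,000) + 0.60·u(£3,881) = 0.40·1.00 + 0.60·0.68 = 0.8080.

0.81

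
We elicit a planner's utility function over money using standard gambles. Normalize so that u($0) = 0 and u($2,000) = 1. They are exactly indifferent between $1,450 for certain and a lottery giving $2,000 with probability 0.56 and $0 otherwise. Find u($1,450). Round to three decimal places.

0.560

The indifference gives u($1,450) = 0.56·u($2,000) + 0.44·u($0) = 0.56·1 + 0.44·0 = 0.56.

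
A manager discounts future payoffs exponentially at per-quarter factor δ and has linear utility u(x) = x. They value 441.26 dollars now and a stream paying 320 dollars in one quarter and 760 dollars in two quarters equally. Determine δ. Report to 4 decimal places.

δ ≈ 0.5800

The stream is worth 320δ + 760δ² today, so 320δ + 760δ² = 441.26.
Rearranged: 760δ² + 320δ − 441.26 = 0.
δ = (−320 + √(320² + 4·760·441.26)) / (2·760) = (−320 + √1443830.40) / 1520 ≈ 0.5800.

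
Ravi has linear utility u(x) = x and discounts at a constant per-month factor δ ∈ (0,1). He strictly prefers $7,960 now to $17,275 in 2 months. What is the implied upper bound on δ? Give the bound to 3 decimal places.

δ < 0.679

Under u(x) = x this choice says 7960 > δ^2·17275.
Dividing by 17275: δ^2 < 0.46078. Both sides are positive, so the square root keeps the direction.
δ < (7960/17275)^(1/2) ≈ 0.679.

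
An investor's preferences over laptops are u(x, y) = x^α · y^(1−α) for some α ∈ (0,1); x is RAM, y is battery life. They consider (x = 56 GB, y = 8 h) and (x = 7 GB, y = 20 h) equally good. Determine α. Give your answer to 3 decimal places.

α ≈ 0.306

Indifference: 56^α · 8^(1−α) = 7^α · 20^(1−α).
Taking logs: α·ln 56 + (1−α)·ln 8 = α·ln 7 + (1−α)·ln 20, i.e. α·2.079442 = (1−α)·0.916291.
So α/(1−α) = (0.916291)/(2.079442) = 0.440643, and α = 0.440643/1.440643 ≈ 0.306.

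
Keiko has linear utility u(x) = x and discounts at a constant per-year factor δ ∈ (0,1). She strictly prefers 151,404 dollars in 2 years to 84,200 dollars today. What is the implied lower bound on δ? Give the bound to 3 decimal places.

Under u(x) = x this choice says 84200 < δ^2·151404.
Hence δ^2 > 84200/151404 = 0.55613, and x ↦ x^(1/2) is increasing on (0,∞).
δ > (84200/151404)^(1/2) ≈ 0.746.

δ > 0.746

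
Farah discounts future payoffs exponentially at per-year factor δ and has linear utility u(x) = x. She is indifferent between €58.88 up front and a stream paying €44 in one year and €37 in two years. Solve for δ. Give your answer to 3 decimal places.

Present value of the stream is 44·δ + 37·δ². Indifference gives 44δ + 37δ² = 58.88.
That is, 37δ² + 44δ − 58.88 = 0, a quadratic in δ.
δ = (−44 + √(44² + 4·37·58.88)) / (2·37) = (−44 + √10650.24) / 74 ≈ 0.800.

δ ≈ 0.800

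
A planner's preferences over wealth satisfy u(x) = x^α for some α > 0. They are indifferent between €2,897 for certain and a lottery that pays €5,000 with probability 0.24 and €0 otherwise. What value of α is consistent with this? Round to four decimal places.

α ≈ 2.6149

The lottery's expected utility is 0.24·u(5000) + 0.76·u(0) = 0.24·5000^α (since u(0) = 0 for α > 0).
Indifference: 2897^α = 0.24·5000^α, so (2897/5000)^α = 0.24.
Take logs: α = ln 0.24 / ln(2897/5000) ≈ 2.614905.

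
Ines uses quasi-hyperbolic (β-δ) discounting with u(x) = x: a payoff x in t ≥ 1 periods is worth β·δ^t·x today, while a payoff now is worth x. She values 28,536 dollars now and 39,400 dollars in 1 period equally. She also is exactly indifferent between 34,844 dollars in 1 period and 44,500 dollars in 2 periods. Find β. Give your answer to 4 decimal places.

Both payoffs in the second observation are in the future, so β drops out: δ^1·34844 = δ^2·44500 ⇒ δ = 34844/44500 = 0.78301.
Substituting δ into 28536 = β·δ·39400: β = 28536/(30850.643) ≈ 0.9250.

β ≈ 0.9250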